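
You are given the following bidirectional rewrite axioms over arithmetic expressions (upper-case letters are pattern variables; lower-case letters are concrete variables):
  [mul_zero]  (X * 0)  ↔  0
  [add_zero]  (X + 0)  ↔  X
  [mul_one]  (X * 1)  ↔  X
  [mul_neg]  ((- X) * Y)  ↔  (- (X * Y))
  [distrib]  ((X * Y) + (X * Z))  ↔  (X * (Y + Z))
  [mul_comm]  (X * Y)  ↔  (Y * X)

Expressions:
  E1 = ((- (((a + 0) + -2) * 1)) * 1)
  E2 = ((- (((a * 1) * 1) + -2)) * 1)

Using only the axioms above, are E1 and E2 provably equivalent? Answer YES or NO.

1. [mul_one →] ((- (((a + 0) + -2) * 1)) * 1)  →  (- (((a + 0) + -2) * 1))
2. [mul_one →] (((a + 0) + -2) * 1)  →  ((a + 0) + -2);  E1 = (- ((a + 0) + -2))
3. [add_zero →] (a + 0)  →  a;  E1 = (- (a + -2))
4. [mul_one ←] a  →  (a * 1);  E1 = (- ((a * 1) + -2))
5. [mul_one ←] a  →  (a * 1);  E1 = (- (((a * 1) * 1) + -2))
6. [mul_one ←] (- (((a * 1) * 1) + -2))  →  ((- (((a * 1) * 1) + -2)) * 1);  this is E2

YES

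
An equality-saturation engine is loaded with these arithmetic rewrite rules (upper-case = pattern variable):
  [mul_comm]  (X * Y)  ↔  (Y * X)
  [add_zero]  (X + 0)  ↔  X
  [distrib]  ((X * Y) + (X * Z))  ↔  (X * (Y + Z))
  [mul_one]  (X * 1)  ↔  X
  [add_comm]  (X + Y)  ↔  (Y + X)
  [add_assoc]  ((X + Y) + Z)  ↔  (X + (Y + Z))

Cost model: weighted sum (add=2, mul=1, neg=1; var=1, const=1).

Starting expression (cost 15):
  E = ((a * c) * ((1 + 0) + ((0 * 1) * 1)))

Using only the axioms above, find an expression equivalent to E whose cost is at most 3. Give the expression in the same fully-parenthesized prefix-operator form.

1. [mul_one →] ((0 * 1) * 1)  →  (0 * 1);  E = ((a * c) * ((1 + 0) + (0 * 1)))
2. [mul_one →] (0 * 1)  →  0;  E = ((a * c) * ((1 + 0) + 0))
3. [add_zero →] (1 + 0)  →  1;  E = ((a * c) * (1 + 0))
4. [mul_comm →] (a * c)  →  (c * a);  E = ((c * a) * (1 + 0))
5. [add_zero →] (1 + 0)  →  1;  E = ((c * a) * 1)
6. [mul_one →] ((c * a) * 1)  →  (c * a);  cost 3 ≤ 3, done

(c * a)   [cost 3]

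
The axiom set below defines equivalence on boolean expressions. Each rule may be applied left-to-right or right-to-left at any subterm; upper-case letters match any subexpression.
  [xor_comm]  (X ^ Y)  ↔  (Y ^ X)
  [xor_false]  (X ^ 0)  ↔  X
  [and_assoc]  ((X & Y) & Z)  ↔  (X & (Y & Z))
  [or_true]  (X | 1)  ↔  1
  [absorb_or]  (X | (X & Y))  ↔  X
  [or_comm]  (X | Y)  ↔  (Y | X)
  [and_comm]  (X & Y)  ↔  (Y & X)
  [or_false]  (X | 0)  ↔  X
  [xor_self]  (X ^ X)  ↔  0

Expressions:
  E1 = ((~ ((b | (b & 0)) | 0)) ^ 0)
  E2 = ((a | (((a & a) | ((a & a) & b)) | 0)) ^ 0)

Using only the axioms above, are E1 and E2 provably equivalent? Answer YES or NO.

NO

All listed rules preserve value, hence provable equivalence implies equal values everywhere; look for a separating assignment.
a=0, b=0 gives E1 ↦ 1, E2 ↦ 0; values differ ⇒ not provably equivalent.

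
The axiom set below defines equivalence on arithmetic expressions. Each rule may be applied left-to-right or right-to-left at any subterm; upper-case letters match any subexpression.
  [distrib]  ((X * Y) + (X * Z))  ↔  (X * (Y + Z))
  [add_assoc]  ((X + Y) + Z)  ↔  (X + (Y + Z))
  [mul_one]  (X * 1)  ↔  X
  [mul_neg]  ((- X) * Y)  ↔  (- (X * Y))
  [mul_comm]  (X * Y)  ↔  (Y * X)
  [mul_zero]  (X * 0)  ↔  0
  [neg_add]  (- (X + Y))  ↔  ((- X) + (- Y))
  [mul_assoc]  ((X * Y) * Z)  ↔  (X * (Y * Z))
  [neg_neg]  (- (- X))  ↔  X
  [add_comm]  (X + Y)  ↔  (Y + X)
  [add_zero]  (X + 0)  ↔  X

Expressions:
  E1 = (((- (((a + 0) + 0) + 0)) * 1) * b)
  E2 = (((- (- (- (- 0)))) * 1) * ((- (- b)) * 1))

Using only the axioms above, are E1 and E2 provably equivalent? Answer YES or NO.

Every axiom is a valid identity, so a rewrite proof would force E1 and E2 to agree under every assignment.
At a=1, b=1: E1 = -1 but E2 = 0; they differ, so no derivation exists.

NO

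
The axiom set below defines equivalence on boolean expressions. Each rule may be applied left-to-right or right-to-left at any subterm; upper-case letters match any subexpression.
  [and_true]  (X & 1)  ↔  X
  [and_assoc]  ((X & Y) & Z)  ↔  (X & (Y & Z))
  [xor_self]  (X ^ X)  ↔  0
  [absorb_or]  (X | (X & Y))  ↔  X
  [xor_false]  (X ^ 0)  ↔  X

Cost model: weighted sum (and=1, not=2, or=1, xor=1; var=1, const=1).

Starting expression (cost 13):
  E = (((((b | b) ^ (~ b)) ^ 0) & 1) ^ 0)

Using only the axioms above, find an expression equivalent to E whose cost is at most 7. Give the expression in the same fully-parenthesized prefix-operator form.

step 1: xor_false (→) rewrites (((b | b) ^ (~ b)) ^ 0) into ((b | b) ^ (~ b)), now ((((b | b) ^ (~ b)) & 1) ^ 0)
step 2: xor_false (→) rewrites ((((b | b) ^ (~ b)) & 1) ^ 0) into (((b | b) ^ (~ b)) & 1)
step 3: and_true (→) rewrites (((b | b) ^ (~ b)) & 1) into ((b | b) ^ (~ b)), reaching cost 7 (bound 7)

((b | b) ^ (~ b))   [cost 7]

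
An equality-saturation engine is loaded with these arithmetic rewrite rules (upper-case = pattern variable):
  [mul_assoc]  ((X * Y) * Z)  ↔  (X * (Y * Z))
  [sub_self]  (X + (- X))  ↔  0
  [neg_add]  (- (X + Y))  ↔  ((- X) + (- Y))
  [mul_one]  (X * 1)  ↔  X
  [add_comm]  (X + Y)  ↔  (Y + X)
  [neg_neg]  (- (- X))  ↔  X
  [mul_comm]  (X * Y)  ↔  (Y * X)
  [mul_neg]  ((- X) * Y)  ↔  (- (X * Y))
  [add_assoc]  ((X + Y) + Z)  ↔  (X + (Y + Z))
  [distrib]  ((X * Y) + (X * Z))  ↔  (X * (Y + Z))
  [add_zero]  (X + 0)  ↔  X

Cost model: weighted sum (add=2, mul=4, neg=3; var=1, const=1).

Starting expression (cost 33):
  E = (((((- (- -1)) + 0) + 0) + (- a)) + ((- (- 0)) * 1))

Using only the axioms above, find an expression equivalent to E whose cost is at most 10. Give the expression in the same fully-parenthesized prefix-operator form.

((-1 + 0) + (- a))   [cost 10]

1. [add_zero →] ((- (- -1)) + 0)  →  (- (- -1));  E = ((((- (- -1)) + 0) + (- a)) + ((- (- 0)) * 1))
2. [neg_neg →] (- (- 0))  →  0;  E = ((((- (- -1)) + 0) + (- a)) + (0 * 1))
3. [mul_one →] (0 * 1)  →  0;  E = ((((- (- -1)) + 0) + (- a)) + 0)
4. [neg_neg →] (- (- -1))  →  -1;  E = (((-1 + 0) + (- a)) + 0)
5. [add_zero →] (((-1 + 0) + (- a)) + 0)  →  ((-1 + 0) + (- a));  cost 10 ≤ 10, done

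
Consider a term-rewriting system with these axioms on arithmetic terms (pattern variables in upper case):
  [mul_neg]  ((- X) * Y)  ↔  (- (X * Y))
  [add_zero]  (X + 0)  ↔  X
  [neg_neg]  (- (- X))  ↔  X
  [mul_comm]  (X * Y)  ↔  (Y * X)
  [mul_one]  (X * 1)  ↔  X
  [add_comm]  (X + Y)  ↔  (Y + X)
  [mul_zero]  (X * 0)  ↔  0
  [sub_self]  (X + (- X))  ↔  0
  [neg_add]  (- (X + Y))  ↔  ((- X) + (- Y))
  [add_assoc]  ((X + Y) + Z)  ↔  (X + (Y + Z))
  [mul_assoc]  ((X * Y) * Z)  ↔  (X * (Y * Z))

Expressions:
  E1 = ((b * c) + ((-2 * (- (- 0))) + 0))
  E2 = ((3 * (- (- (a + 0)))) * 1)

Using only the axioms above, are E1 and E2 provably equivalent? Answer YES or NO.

NO

The axioms are sound identities: if E1 ↔* E2 then E1 and E2 evaluate identically under any assignment.
Under a=0, b=1, c=1: E1 evaluates to 1, E2 to 0. Distinct ⇒ no rewrite sequence connects them.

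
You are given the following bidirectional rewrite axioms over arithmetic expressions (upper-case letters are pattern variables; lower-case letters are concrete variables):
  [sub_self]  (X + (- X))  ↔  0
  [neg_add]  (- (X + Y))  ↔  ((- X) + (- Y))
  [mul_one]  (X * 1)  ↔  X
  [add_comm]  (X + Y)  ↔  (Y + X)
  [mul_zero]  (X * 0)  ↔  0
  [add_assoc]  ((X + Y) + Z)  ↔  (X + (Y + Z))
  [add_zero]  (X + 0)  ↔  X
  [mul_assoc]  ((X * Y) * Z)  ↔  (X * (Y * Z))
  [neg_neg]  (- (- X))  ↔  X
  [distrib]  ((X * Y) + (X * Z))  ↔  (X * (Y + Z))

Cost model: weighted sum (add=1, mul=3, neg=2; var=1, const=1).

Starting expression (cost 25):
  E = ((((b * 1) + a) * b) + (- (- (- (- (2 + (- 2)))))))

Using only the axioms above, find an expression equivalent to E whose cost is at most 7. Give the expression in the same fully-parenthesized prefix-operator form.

1. [sub_self →] (2 + (- 2))  →  0;  E = ((((b * 1) + a) * b) + (- (- (- (- 0)))))
2. [mul_one →] (b * 1)  →  b;  E = (((b + a) * b) + (- (- (- (- 0)))))
3. [neg_neg →] (- (- (- (- 0))))  →  (- (- 0));  E = (((b + a) * b) + (- (- 0)))
4. [neg_neg →] (- (- 0))  →  0;  E = (((b + a) * b) + 0)
5. [add_zero →] (((b + a) * b) + 0)  →  ((b + a) * b);  cost 7 ≤ 7, done

((b + a) * b)   [cost 7]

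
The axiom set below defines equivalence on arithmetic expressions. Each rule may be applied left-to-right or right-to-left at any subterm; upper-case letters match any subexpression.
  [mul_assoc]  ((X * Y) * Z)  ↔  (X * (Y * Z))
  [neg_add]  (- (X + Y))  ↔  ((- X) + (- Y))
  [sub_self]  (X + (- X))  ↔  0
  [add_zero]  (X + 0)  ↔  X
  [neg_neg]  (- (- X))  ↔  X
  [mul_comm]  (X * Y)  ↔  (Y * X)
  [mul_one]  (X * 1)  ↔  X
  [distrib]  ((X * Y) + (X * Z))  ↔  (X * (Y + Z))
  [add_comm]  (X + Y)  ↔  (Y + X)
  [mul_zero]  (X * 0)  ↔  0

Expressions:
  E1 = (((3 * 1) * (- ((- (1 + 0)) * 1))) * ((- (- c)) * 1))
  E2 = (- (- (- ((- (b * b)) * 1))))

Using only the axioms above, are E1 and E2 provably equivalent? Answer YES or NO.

The axioms are sound identities: if E1 ↔* E2 then E1 and E2 evaluate identically under any assignment.
Under b=0, c=1: E1 evaluates to 3, E2 to 0. Distinct ⇒ no rewrite sequence connects them.

NO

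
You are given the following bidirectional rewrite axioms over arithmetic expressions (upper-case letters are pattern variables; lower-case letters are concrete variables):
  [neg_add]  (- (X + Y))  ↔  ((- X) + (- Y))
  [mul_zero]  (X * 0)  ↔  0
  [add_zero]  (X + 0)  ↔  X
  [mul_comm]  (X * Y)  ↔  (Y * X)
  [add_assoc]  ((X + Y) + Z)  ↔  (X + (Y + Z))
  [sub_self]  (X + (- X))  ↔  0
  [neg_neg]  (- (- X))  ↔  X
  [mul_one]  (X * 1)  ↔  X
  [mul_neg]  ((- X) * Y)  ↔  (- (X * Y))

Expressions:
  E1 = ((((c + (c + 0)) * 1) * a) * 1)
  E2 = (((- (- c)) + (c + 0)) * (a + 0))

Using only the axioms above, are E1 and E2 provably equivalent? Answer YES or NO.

YES

(1) ((((c + (c + 0)) * 1) * a) * 1)  =[mul_one →]=  (((c + (c + 0)) * 1) * a)
(2) (c + 0)  =[add_zero →]=  c    ⊢ (((c + c) * 1) * a)
(3) ((c + c) * 1)  =[mul_one →]=  (c + c)    ⊢ ((c + c) * a)
(4) c  =[add_zero ←]=  (c + 0)    ⊢ ((c + (c + 0)) * a)
(5) c  =[neg_neg ←]=  (- (- c))    ⊢ (((- (- c)) + (c + 0)) * a)
(6) a  =[add_zero ←]=  (a + 0)    ⊢ E2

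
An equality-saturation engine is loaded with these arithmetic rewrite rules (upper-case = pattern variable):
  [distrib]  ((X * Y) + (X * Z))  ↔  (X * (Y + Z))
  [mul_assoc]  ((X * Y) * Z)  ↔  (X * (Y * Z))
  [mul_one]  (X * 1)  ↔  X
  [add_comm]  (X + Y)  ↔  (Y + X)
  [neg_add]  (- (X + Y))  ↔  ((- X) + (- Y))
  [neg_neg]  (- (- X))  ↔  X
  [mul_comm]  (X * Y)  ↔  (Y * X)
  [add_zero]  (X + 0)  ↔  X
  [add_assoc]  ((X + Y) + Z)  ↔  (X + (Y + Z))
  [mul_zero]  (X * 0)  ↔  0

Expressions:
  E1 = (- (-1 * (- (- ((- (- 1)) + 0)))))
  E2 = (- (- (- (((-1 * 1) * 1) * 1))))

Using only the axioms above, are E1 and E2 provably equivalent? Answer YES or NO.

YES

1. [neg_neg →] (- (- 1))  →  1;  E1 = (- (-1 * (- (- (1 + 0)))))
2. [neg_neg →] (- (- (1 + 0)))  →  (1 + 0);  E1 = (- (-1 * (1 + 0)))
3. [add_zero →] (1 + 0)  →  1;  E1 = (- (-1 * 1))
4. [mul_one ←] -1  →  (-1 * 1);  E1 = (- ((-1 * 1) * 1))
5. [mul_comm →] (-1 * 1)  →  (1 * -1);  E1 = (- ((1 * -1) * 1))
6. [mul_one ←] ((1 * -1) * 1)  →  (((1 * -1) * 1) * 1);  E1 = (- (((1 * -1) * 1) * 1))
7. [mul_comm →] (1 * -1)  →  (-1 * 1);  E1 = (- (((-1 * 1) * 1) * 1))
8. [neg_neg ←] (- (((-1 * 1) * 1) * 1))  →  (- (- (- (((-1 * 1) * 1) * 1))));  this is E2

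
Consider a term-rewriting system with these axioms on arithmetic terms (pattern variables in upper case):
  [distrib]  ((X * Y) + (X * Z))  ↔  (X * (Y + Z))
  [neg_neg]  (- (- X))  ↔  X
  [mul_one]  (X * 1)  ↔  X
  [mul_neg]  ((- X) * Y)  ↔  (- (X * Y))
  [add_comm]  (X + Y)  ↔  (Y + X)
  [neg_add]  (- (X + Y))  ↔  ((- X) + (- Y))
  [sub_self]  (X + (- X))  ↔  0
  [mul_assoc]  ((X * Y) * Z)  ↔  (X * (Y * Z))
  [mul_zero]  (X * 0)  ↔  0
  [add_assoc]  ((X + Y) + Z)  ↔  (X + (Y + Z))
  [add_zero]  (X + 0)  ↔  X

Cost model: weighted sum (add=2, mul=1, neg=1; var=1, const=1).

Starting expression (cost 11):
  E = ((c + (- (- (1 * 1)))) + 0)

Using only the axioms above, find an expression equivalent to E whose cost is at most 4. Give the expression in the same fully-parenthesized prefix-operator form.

(1) (1 * 1)  =[mul_one →]=  1    ⊢ ((c + (- (- 1))) + 0)
(2) ((c + (- (- 1))) + 0)  =[add_zero →]=  (c + (- (- 1)))
(3) (- (- 1))  =[neg_neg →]=  1    ⊢ cost 4, within 4

(c + 1)   [cost 4]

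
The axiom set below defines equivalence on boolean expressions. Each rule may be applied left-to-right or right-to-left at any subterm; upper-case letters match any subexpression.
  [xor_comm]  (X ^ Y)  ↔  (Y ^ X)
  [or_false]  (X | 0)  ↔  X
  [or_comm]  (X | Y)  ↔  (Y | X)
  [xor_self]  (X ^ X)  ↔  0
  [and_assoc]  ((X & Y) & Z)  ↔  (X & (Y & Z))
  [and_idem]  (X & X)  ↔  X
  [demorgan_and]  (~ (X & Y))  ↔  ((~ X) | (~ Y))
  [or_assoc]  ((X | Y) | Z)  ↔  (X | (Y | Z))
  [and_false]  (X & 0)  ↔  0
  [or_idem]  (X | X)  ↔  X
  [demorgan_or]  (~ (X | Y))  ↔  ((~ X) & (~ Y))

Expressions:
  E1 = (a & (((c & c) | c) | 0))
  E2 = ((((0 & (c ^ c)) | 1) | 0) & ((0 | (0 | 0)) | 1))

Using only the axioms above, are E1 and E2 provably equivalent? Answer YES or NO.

Every axiom is a valid identity, so a rewrite proof would force E1 and E2 to agree under every assignment.
At a=0, c=0: E1 = 0 but E2 = 1; they differ, so no derivation exists.

NO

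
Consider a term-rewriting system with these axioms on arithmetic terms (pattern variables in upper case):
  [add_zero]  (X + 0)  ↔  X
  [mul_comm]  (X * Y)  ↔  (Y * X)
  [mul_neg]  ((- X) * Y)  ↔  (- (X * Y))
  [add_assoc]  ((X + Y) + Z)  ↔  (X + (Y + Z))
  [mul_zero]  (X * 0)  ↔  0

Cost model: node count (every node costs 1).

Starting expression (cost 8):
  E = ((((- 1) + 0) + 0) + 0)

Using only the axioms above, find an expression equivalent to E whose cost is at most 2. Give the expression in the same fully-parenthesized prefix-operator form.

(1) ((- 1) + 0)  =[add_zero →]=  (- 1)    ⊢ (((- 1) + 0) + 0)
(2) ((- 1) + 0)  =[add_zero →]=  (- 1)    ⊢ ((- 1) + 0)
(3) ((- 1) + 0)  =[add_zero →]=  (- 1)    ⊢ cost 2, within 2

(- 1)   [cost 2]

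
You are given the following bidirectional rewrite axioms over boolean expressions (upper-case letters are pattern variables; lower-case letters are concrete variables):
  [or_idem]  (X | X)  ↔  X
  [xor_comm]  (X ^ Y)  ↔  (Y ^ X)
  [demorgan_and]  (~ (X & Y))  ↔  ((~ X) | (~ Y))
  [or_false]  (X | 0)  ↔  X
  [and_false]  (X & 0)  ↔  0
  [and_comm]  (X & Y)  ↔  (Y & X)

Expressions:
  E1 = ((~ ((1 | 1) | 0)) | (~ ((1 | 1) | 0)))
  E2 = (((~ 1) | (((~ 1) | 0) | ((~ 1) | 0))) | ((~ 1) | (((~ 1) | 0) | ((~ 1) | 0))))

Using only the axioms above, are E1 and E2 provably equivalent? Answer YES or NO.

step 1: or_idem (→) rewrites ((~ ((1 | 1) | 0)) | (~ ((1 | 1) | 0))) into (~ ((1 | 1) | 0))
step 2: or_idem (→) rewrites (1 | 1) into 1, now (~ (1 | 0))
step 3: or_false (→) rewrites (1 | 0) into 1, now (~ 1)
step 4: or_idem (←) rewrites (~ 1) into ((~ 1) | (~ 1))
step 5: or_idem (←) rewrites (~ 1) into ((~ 1) | (~ 1)), now ((~ 1) | ((~ 1) | (~ 1)))
step 6: or_false (←) rewrites (~ 1) into ((~ 1) | 0), now ((~ 1) | ((~ 1) | ((~ 1) | 0)))
step 7: or_false (←) rewrites (~ 1) into ((~ 1) | 0), now ((~ 1) | (((~ 1) | 0) | ((~ 1) | 0)))
step 8: or_idem (←) rewrites ((~ 1) | (((~ 1) | 0) | ((~ 1) | 0))) into (((~ 1) | (((~ 1) | 0) | ((~ 1) | 0))) | ((~ 1) | (((~ 1) | 0) | ((~ 1) | 0)))), which is E2

YES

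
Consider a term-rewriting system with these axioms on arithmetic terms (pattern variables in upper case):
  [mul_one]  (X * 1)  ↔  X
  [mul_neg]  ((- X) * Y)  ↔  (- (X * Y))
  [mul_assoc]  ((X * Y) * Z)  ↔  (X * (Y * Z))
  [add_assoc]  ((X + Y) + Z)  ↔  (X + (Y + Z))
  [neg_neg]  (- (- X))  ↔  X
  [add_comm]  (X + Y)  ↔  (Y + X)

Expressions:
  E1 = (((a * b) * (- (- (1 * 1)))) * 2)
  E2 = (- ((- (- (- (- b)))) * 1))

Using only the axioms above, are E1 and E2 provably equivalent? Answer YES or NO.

NO

Every axiom is a valid identity, so a rewrite proof would force E1 and E2 to agree under every assignment.
At a=0, b=1: E1 = 0 but E2 = -1; they differ, so no derivation exists.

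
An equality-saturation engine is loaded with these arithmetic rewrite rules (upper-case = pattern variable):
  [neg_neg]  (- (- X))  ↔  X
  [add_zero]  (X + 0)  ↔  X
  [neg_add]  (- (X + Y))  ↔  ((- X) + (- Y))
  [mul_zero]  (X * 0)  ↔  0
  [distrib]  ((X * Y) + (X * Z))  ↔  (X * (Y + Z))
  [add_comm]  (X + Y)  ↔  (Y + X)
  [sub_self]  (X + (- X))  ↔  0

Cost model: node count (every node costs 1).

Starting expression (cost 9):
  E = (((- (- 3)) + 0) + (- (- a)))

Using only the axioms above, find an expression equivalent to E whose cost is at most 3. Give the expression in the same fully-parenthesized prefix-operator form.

step 1: neg_neg (→) rewrites (- (- a)) into a, now (((- (- 3)) + 0) + a)
step 2: add_zero (→) rewrites ((- (- 3)) + 0) into (- (- 3)), now ((- (- 3)) + a)
step 3: neg_neg (→) rewrites (- (- 3)) into 3, reaching cost 3 (bound 3)

(3 + a)   [cost 3]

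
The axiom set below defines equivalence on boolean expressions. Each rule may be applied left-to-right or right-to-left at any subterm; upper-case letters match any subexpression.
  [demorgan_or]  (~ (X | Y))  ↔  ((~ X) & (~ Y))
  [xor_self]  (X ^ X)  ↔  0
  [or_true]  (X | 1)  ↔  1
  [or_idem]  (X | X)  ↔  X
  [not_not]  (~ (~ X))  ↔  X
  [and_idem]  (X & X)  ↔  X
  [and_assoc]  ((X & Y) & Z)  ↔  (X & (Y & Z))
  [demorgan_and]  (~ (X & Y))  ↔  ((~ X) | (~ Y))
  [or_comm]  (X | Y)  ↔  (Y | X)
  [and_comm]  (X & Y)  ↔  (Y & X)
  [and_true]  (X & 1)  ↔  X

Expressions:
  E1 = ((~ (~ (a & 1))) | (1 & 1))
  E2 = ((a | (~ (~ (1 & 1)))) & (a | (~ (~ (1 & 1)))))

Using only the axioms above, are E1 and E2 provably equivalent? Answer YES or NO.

step 1: and_true (→) rewrites (a & 1) into a, now ((~ (~ a)) | (1 & 1))
step 2: and_idem (→) rewrites (1 & 1) into 1, now ((~ (~ a)) | 1)
step 3: not_not (→) rewrites (~ (~ a)) into a, now (a | 1)
step 4: and_true (←) rewrites 1 into (1 & 1), now (a | (1 & 1))
step 5: not_not (←) rewrites (1 & 1) into (~ (~ (1 & 1))), now (a | (~ (~ (1 & 1))))
step 6: and_idem (←) rewrites (a | (~ (~ (1 & 1)))) into ((a | (~ (~ (1 & 1)))) & (a | (~ (~ (1 & 1))))), which is E2

YES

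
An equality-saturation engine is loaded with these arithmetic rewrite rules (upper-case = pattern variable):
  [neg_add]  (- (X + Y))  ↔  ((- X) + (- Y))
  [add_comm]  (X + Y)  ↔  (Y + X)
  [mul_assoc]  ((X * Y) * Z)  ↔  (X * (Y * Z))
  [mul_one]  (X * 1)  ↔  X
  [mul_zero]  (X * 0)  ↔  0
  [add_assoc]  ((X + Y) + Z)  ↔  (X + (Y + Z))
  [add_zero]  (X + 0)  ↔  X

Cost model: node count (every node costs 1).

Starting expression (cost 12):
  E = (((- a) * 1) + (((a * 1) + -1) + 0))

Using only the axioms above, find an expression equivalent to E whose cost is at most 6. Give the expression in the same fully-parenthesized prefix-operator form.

((- a) + (a + -1))   [cost 6]

step 1: mul_one (→) rewrites (a * 1) into a, now (((- a) * 1) + ((a + -1) + 0))
step 2: add_zero (→) rewrites ((a + -1) + 0) into (a + -1), now (((- a) * 1) + (a + -1))
step 3: mul_one (→) rewrites ((- a) * 1) into (- a), reaching cost 6 (bound 6)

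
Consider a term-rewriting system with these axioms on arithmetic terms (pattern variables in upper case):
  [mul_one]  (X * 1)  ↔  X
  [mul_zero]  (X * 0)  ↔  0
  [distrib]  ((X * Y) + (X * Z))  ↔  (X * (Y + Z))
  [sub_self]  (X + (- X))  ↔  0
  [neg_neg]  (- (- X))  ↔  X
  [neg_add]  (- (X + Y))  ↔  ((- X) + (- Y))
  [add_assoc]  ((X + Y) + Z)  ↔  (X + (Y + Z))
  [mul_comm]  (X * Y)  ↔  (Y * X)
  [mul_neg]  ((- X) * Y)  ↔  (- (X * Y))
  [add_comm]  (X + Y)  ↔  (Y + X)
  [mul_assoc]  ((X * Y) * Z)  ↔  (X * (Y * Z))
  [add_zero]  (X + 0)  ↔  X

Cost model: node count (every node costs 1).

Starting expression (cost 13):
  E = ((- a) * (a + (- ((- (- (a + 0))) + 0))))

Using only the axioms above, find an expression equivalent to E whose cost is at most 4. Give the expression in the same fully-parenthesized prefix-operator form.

((- a) * 0)   [cost 4]

(1) (- (- (a + 0)))  =[neg_neg →]=  (a + 0)    ⊢ ((- a) * (a + (- ((a + 0) + 0))))
(2) ((a + 0) + 0)  =[add_zero →]=  (a + 0)    ⊢ ((- a) * (a + (- (a + 0))))
(3) (a + 0)  =[add_zero →]=  a    ⊢ ((- a) * (a + (- a)))
(4) (a + (- a))  =[sub_self →]=  0    ⊢ cost 4, within 4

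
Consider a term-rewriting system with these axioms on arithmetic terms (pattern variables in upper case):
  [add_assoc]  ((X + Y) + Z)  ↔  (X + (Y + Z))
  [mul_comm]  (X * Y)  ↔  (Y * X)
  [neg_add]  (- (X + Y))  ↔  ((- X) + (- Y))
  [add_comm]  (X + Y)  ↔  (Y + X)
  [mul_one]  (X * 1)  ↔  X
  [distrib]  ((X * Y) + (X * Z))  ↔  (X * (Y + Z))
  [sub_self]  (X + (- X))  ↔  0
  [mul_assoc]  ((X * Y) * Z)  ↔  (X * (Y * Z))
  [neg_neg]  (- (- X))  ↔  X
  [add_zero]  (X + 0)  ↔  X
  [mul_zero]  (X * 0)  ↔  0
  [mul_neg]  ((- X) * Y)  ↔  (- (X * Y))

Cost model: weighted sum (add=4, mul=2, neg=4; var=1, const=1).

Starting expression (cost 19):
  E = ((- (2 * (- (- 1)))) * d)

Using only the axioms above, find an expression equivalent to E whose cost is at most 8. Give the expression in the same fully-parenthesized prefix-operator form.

(- (2 * d))   [cost 8]

1. [neg_neg →] (- (- 1))  →  1;  E = ((- (2 * 1)) * d)
2. [mul_neg →] ((- (2 * 1)) * d)  →  (- ((2 * 1) * d))
3. [mul_one →] (2 * 1)  →  2;  cost 8 ≤ 8, done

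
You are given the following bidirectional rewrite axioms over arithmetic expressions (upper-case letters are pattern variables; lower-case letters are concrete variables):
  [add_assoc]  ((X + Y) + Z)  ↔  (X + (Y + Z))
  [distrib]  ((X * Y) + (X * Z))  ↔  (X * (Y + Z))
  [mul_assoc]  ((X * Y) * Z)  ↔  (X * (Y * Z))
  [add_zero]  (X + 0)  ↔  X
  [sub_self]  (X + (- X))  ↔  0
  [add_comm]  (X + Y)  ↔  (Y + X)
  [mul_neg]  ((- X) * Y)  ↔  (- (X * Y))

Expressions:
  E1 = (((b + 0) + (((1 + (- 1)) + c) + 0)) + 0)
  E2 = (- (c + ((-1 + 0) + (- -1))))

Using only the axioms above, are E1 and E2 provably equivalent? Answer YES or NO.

NO

The axioms are sound identities: if E1 ↔* E2 then E1 and E2 evaluate identically under any assignment.
Under b=0, c=1: E1 evaluates to 1, E2 to -1. Distinct ⇒ no rewrite sequence connects them.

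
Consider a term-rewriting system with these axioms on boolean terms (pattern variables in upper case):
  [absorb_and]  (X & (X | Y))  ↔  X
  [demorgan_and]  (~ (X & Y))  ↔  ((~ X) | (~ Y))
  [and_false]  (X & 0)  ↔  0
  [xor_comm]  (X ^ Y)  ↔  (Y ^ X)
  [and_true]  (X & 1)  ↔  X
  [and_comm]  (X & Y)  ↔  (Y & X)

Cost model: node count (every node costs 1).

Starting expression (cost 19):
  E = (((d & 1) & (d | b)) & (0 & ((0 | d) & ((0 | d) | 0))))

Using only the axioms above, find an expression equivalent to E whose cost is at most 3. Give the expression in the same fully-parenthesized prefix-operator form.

1. [absorb_and →] ((0 | d) & ((0 | d) | 0))  →  (0 | d);  E = (((d & 1) & (d | b)) & (0 & (0 | d)))
2. [and_true →] (d & 1)  →  d;  E = ((d & (d | b)) & (0 & (0 | d)))
3. [absorb_and →] (0 & (0 | d))  →  0;  E = ((d & (d | b)) & 0)
4. [absorb_and →] (d & (d | b))  →  d;  cost 3 ≤ 3, done

(d & 0)   [cost 3]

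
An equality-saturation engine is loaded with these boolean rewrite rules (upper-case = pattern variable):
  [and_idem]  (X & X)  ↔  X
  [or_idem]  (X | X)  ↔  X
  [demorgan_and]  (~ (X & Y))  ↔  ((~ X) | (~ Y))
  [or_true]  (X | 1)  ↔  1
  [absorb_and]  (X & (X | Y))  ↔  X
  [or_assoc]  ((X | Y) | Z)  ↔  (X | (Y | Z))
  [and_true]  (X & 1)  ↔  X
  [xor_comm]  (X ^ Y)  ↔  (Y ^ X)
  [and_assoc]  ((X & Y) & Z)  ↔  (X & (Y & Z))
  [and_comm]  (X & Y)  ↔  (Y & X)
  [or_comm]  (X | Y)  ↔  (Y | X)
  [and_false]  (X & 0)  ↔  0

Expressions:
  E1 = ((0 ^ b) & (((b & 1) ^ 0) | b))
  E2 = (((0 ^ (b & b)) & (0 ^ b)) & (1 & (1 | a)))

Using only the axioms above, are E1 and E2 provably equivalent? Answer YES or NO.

YES

1. [xor_comm →] ((b & 1) ^ 0)  →  (0 ^ (b & 1));  E1 = ((0 ^ b) & ((0 ^ (b & 1)) | b))
2. [and_true →] (b & 1)  →  b;  E1 = ((0 ^ b) & ((0 ^ b) | b))
3. [absorb_and →] ((0 ^ b) & ((0 ^ b) | b))  →  (0 ^ b)
4. [and_idem ←] (0 ^ b)  →  ((0 ^ b) & (0 ^ b))
5. [and_true ←] ((0 ^ b) & (0 ^ b))  →  (((0 ^ b) & (0 ^ b)) & 1)
6. [absorb_and ←] 1  →  (1 & (1 | a));  E1 = (((0 ^ b) & (0 ^ b)) & (1 & (1 | a)))
7. [and_idem ←] b  →  (b & b);  this is E2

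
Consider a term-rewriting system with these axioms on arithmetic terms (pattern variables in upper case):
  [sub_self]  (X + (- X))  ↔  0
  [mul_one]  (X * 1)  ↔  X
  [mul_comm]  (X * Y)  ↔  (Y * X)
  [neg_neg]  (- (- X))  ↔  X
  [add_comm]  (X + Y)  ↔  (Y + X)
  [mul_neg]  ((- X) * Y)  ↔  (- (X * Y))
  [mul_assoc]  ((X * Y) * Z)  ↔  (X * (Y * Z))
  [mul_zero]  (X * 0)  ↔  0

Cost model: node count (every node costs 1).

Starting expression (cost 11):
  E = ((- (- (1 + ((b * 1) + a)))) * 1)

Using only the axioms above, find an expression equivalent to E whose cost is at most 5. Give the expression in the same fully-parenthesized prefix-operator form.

1. [mul_one →] (b * 1)  →  b;  E = ((- (- (1 + (b + a)))) * 1)
2. [neg_neg →] (- (- (1 + (b + a))))  →  (1 + (b + a));  E = ((1 + (b + a)) * 1)
3. [mul_one →] ((1 + (b + a)) * 1)  →  (1 + (b + a));  cost 5 ≤ 5, done

(1 + (b + a))   [cost 5]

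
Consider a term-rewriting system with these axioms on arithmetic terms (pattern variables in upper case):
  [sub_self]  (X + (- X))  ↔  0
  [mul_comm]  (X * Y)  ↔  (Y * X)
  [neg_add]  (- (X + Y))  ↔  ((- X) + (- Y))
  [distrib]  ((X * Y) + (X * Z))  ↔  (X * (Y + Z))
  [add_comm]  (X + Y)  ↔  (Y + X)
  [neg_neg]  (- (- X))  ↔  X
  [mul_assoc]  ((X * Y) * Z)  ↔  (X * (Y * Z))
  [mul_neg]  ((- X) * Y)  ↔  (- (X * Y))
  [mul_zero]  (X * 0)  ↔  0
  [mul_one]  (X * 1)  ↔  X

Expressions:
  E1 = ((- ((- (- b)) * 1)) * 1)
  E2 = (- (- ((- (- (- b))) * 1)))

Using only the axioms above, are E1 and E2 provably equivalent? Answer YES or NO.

YES

(1) (- (- b))  =[neg_neg →]=  b    ⊢ ((- (b * 1)) * 1)
(2) (b * 1)  =[mul_one →]=  b    ⊢ ((- b) * 1)
(3) ((- b) * 1)  =[mul_neg →]=  (- (b * 1))
(4) (b * 1)  =[mul_one →]=  b    ⊢ (- b)
(5) b  =[neg_neg ←]=  (- (- b))    ⊢ (- (- (- b)))
(6) (- (- (- b)))  =[neg_neg ←]=  (- (- (- (- (- b)))))
(7) (- (- (- b)))  =[mul_one ←]=  ((- (- (- b))) * 1)    ⊢ E2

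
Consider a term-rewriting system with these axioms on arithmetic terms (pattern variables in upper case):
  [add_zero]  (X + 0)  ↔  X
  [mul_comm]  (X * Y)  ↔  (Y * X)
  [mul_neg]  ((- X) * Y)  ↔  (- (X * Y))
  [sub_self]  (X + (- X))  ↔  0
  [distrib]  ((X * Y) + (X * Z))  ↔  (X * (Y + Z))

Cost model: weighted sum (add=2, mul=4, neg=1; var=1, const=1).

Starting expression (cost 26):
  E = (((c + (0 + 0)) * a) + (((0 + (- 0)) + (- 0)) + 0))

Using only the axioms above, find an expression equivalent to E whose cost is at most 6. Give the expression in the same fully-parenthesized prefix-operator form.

1. [sub_self →] (0 + (- 0))  →  0;  E = (((c + (0 + 0)) * a) + ((0 + (- 0)) + 0))
2. [add_zero →] ((0 + (- 0)) + 0)  →  (0 + (- 0));  E = (((c + (0 + 0)) * a) + (0 + (- 0)))
3. [sub_self →] (0 + (- 0))  →  0;  E = (((c + (0 + 0)) * a) + 0)
4. [add_zero →] (((c + (0 + 0)) * a) + 0)  →  ((c + (0 + 0)) * a)
5. [add_zero →] (0 + 0)  →  0;  E = ((c + 0) * a)
6. [add_zero →] (c + 0)  →  c;  cost 6 ≤ 6, done

(c * a)   [cost 6]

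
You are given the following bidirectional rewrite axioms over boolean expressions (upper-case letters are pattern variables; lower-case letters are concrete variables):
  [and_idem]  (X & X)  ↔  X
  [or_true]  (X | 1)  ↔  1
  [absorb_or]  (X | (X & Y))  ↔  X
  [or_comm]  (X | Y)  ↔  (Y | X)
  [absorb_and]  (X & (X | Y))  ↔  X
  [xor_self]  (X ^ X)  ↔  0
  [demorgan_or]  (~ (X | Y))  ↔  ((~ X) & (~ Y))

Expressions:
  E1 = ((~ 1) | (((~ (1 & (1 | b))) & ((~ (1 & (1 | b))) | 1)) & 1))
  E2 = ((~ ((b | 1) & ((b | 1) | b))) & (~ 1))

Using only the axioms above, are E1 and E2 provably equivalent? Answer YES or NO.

YES

(1) ((~ (1 & (1 | b))) & ((~ (1 & (1 | b))) | 1))  =[absorb_and →]=  (~ (1 & (1 | b)))    ⊢ ((~ 1) | ((~ (1 & (1 | b))) & 1))
(2) (1 & (1 | b))  =[absorb_and →]=  1    ⊢ ((~ 1) | ((~ 1) & 1))
(3) ((~ 1) | ((~ 1) & 1))  =[absorb_or →]=  (~ 1)
(4) (~ 1)  =[and_idem ←]=  ((~ 1) & (~ 1))
(5) 1  =[or_true ←]=  (b | 1)    ⊢ ((~ (b | 1)) & (~ 1))
(6) (b | 1)  =[absorb_and ←]=  ((b | 1) & ((b | 1) | b))    ⊢ E2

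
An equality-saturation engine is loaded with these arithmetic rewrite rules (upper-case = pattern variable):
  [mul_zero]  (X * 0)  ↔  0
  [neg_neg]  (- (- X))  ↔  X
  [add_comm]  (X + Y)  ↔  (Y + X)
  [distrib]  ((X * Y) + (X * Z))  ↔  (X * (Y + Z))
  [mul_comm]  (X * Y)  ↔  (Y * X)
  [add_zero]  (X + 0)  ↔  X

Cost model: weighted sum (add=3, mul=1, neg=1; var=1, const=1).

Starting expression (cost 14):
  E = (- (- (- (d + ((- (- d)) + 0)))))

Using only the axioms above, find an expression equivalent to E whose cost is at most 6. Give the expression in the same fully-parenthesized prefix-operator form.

1. [neg_neg →] (- (- (- (d + ((- (- d)) + 0)))))  →  (- (d + ((- (- d)) + 0)))
2. [add_zero →] ((- (- d)) + 0)  →  (- (- d));  E = (- (d + (- (- d))))
3. [neg_neg →] (- (- d))  →  d;  cost 6 ≤ 6, done

(- (d + d))   [cost 6]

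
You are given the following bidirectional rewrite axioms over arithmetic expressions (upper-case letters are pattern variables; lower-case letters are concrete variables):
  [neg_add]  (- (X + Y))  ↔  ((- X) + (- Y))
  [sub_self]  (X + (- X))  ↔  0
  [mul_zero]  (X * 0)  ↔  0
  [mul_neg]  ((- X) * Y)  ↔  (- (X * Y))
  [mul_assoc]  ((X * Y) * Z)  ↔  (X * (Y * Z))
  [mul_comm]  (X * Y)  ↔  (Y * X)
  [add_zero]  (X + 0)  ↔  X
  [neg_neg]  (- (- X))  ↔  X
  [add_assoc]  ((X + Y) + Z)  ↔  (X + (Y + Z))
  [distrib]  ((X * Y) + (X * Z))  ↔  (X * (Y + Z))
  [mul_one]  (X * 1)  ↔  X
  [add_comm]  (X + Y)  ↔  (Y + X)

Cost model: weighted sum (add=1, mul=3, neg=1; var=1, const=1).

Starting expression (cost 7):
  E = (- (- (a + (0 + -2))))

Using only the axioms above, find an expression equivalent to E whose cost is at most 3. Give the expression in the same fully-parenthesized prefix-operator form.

(a + -2)   [cost 3]

step 1: add_comm (→) rewrites (0 + -2) into (-2 + 0), now (- (- (a + (-2 + 0))))
step 2: neg_neg (→) rewrites (- (- (a + (-2 + 0)))) into (a + (-2 + 0))
step 3: add_zero (→) rewrites (-2 + 0) into -2, reaching cost 3 (bound 3)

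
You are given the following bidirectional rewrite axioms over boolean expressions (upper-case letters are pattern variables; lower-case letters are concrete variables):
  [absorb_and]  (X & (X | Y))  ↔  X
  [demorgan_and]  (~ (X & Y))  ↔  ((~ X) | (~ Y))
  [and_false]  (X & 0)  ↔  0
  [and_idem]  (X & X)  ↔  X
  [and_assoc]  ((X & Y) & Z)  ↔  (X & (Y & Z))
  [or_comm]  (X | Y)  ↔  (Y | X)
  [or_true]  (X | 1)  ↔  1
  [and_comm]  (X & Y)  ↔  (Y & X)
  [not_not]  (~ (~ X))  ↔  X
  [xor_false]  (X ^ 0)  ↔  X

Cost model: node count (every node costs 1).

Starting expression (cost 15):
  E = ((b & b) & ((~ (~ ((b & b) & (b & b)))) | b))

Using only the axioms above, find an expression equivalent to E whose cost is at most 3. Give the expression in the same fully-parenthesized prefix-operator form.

(b & b)   [cost 3]

step 1: and_idem (→) rewrites ((b & b) & (b & b)) into (b & b), now ((b & b) & ((~ (~ (b & b))) | b))
step 2: not_not (→) rewrites (~ (~ (b & b))) into (b & b), now ((b & b) & ((b & b) | b))
step 3: absorb_and (→) rewrites ((b & b) & ((b & b) | b)) into (b & b), reaching cost 3 (bound 3)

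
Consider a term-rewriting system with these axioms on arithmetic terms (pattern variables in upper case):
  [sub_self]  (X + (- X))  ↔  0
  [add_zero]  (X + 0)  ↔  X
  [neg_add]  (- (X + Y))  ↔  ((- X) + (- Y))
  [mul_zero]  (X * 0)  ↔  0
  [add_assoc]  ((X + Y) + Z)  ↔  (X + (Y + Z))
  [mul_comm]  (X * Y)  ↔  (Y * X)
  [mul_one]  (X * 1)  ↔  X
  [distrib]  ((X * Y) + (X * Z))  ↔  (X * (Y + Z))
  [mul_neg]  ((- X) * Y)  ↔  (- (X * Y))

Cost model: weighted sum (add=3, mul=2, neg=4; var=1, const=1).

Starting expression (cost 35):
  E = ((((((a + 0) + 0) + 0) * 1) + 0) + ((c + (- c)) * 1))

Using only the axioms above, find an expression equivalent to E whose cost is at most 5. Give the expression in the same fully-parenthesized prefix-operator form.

(a + 0)   [cost 5]

1. [add_zero →] (a + 0)  →  a;  E = (((((a + 0) + 0) * 1) + 0) + ((c + (- c)) * 1))
2. [sub_self →] (c + (- c))  →  0;  E = (((((a + 0) + 0) * 1) + 0) + (0 * 1))
3. [add_zero →] ((((a + 0) + 0) * 1) + 0)  →  (((a + 0) + 0) * 1);  E = ((((a + 0) + 0) * 1) + (0 * 1))
4. [mul_one →] (((a + 0) + 0) * 1)  →  ((a + 0) + 0);  E = (((a + 0) + 0) + (0 * 1))
5. [mul_one →] (0 * 1)  →  0;  E = (((a + 0) + 0) + 0)
6. [add_zero →] ((a + 0) + 0)  →  (a + 0);  E = ((a + 0) + 0)
7. [add_zero →] ((a + 0) + 0)  →  (a + 0);  cost 5 ≤ 5, done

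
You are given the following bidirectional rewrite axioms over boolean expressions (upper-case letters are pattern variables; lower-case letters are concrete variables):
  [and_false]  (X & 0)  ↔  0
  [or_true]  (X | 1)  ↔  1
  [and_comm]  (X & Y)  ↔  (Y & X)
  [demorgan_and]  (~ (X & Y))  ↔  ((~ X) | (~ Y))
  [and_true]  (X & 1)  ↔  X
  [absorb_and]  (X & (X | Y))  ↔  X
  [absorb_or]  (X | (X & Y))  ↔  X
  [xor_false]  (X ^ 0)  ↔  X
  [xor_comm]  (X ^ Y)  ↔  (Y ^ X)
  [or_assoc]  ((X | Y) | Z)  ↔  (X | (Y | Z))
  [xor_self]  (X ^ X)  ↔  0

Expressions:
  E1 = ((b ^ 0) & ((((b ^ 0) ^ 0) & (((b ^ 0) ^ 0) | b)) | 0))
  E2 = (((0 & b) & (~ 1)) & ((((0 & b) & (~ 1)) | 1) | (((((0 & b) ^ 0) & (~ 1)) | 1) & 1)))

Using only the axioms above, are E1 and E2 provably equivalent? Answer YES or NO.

All listed rules preserve value, hence provable equivalence implies equal values everywhere; look for a separating assignment.
b=1 gives E1 ↦ 1, E2 ↦ 0; values differ ⇒ not provably equivalent.

NO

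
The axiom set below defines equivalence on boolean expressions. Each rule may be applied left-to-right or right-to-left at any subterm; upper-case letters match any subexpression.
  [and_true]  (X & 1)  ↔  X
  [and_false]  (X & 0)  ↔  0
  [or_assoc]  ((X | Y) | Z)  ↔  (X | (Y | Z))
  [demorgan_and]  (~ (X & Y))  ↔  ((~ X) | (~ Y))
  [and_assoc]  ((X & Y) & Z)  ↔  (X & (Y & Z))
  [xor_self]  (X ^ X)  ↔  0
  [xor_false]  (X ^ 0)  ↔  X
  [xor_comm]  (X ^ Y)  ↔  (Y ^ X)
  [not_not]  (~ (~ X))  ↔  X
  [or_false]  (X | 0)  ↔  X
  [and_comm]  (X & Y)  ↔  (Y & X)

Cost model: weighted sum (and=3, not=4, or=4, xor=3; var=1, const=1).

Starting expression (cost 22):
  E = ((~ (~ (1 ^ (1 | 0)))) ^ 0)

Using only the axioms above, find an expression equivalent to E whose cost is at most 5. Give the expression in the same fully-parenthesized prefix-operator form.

1. [xor_false →] ((~ (~ (1 ^ (1 | 0)))) ^ 0)  →  (~ (~ (1 ^ (1 | 0))))
2. [not_not →] (~ (~ (1 ^ (1 | 0))))  →  (1 ^ (1 | 0))
3. [or_false →] (1 | 0)  →  1;  cost 5 ≤ 5, done

(1 ^ 1)   [cost 5]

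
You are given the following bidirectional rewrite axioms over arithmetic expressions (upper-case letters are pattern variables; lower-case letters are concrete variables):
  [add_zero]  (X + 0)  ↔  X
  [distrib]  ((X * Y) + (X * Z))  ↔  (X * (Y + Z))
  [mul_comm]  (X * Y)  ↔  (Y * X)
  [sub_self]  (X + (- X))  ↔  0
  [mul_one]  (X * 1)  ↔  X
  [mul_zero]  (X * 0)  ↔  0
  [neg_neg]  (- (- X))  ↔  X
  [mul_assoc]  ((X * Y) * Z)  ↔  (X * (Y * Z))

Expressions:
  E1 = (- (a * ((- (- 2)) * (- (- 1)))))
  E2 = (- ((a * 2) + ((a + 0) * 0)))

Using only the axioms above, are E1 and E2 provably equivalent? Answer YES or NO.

1. [neg_neg →] (- (- 1))  →  1;  E1 = (- (a * ((- (- 2)) * 1)))
2. [mul_one →] ((- (- 2)) * 1)  →  (- (- 2));  E1 = (- (a * (- (- 2))))
3. [neg_neg →] (- (- 2))  →  2;  E1 = (- (a * 2))
4. [add_zero ←] 2  →  (2 + 0);  E1 = (- (a * (2 + 0)))
5. [distrib ←] (a * (2 + 0))  →  ((a * 2) + (a * 0));  E1 = (- ((a * 2) + (a * 0)))
6. [add_zero ←] a  →  (a + 0);  this is E2

YES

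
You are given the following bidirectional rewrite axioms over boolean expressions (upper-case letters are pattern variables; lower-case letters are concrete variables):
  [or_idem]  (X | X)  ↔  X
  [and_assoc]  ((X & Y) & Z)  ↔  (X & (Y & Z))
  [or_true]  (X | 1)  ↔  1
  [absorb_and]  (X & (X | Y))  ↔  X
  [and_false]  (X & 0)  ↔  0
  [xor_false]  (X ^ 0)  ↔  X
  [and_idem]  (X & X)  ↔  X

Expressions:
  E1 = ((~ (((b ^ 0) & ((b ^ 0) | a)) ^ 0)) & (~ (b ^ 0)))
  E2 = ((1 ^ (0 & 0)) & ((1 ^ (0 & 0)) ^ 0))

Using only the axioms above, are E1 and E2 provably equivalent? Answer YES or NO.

The axioms are sound identities: if E1 ↔* E2 then E1 and E2 evaluate identically under any assignment.
Under a=0, b=1: E1 evaluates to 0, E2 to 1. Distinct ⇒ no rewrite sequence connects them.

NO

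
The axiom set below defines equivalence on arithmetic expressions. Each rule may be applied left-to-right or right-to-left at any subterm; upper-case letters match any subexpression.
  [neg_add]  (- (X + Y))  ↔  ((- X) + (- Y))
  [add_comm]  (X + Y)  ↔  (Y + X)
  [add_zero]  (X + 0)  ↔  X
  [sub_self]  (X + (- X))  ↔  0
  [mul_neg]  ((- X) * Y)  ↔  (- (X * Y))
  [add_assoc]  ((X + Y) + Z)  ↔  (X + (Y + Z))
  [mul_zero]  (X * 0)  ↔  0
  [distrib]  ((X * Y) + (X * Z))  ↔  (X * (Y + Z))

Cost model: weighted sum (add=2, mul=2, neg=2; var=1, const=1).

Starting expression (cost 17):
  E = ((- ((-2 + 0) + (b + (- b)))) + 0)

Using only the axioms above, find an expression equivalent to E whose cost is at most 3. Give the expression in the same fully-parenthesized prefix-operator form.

(- -2)   [cost 3]

1. [add_zero →] ((- ((-2 + 0) + (b + (- b)))) + 0)  →  (- ((-2 + 0) + (b + (- b))))
2. [sub_self →] (b + (- b))  →  0;  E = (- ((-2 + 0) + 0))
3. [add_zero →] ((-2 + 0) + 0)  →  (-2 + 0);  E = (- (-2 + 0))
4. [add_zero →] (-2 + 0)  →  -2;  cost 3 ≤ 3, done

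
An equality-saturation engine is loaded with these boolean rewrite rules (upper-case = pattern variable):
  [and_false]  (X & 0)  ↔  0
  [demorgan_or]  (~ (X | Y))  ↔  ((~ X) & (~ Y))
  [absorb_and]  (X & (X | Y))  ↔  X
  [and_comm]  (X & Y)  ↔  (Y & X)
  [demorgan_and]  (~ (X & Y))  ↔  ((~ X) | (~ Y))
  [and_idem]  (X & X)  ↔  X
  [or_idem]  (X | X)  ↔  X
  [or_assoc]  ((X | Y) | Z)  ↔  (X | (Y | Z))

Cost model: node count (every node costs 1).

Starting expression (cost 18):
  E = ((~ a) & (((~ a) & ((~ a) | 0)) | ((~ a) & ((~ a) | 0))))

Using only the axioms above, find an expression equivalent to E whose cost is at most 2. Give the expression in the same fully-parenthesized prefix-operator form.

(~ a)   [cost 2]

(1) (((~ a) & ((~ a) | 0)) | ((~ a) & ((~ a) | 0)))  =[or_idem →]=  ((~ a) & ((~ a) | 0))    ⊢ ((~ a) & ((~ a) & ((~ a) | 0)))
(2) ((~ a) & ((~ a) | 0))  =[absorb_and →]=  (~ a)    ⊢ ((~ a) & (~ a))
(3) ((~ a) & (~ a))  =[and_idem →]=  (~ a)    ⊢ cost 2, within 2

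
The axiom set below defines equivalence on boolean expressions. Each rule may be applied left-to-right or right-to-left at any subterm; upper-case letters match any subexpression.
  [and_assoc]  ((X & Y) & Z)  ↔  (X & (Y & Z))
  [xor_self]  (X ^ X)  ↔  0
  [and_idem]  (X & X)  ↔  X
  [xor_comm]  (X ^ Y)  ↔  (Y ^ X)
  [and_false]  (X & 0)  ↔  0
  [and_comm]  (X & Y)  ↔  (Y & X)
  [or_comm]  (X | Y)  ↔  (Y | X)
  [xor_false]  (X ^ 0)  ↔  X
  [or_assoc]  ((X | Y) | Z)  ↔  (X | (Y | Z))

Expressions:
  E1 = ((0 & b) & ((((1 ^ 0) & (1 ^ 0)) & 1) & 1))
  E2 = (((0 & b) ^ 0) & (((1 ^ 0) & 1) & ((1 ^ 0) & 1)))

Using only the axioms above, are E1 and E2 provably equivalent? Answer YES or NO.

(1) ((1 ^ 0) & (1 ^ 0))  =[and_idem →]=  (1 ^ 0)    ⊢ ((0 & b) & (((1 ^ 0) & 1) & 1))
(2) (1 ^ 0)  =[xor_false →]=  1    ⊢ ((0 & b) & ((1 & 1) & 1))
(3) ((1 & 1) & 1)  =[and_comm →]=  (1 & (1 & 1))    ⊢ ((0 & b) & (1 & (1 & 1)))
(4) (1 & 1)  =[and_idem →]=  1    ⊢ ((0 & b) & (1 & 1))
(5) 1  =[xor_false ←]=  (1 ^ 0)    ⊢ ((0 & b) & ((1 ^ 0) & 1))
(6) ((1 ^ 0) & 1)  =[and_idem ←]=  (((1 ^ 0) & 1) & ((1 ^ 0) & 1))    ⊢ ((0 & b) & (((1 ^ 0) & 1) & ((1 ^ 0) & 1)))
(7) (0 & b)  =[xor_false ←]=  ((0 & b) ^ 0)    ⊢ E2

YES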